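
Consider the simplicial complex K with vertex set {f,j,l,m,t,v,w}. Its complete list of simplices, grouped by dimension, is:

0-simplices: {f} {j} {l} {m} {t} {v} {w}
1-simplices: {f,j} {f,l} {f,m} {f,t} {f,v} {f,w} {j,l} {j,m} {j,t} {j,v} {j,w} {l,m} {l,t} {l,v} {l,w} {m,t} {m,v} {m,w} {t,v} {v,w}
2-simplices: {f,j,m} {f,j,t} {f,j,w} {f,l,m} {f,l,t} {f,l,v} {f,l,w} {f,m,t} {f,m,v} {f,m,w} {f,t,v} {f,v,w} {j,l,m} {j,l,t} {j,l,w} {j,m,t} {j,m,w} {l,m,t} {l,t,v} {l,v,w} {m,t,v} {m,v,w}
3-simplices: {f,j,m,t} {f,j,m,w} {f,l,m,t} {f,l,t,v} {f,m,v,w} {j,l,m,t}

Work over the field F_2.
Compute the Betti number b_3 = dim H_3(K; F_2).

b_3=0

n_0=7 n_1=20 n_2=22 n_3=6  [Z2]
∂1: piv[fj,fl,fm,ft,fv,fw] rk=6  ker:jl,jm,jt,jv,jw,lm,lt,lv,lw,mt,mv,mw,tv,vw
∂2: piv[fjm,fjt,fjw,flm,flt,flv,flw,fmt,fmv,fmw,ftv,fvw,jlm] rk=13  ker:jlt,jlw,jmt,jmw,lmt,ltv,lvw,mtv,mvw
∂3: piv[fjmt,fjmw,flmt,fltv,fmvw,jlmt] rk=6
b_3=(6−6)−0=0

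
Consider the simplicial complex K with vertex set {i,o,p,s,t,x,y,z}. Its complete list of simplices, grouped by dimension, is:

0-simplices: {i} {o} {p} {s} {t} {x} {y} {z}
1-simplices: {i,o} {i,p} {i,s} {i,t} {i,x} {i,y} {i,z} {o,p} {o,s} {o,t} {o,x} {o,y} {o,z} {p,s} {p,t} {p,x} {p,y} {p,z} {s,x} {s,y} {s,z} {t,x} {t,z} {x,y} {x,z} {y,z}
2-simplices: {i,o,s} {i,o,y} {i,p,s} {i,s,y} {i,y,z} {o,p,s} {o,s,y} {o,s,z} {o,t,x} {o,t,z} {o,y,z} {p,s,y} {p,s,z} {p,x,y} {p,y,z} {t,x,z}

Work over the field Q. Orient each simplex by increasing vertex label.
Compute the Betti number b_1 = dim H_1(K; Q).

n_0=8 n_1=26 n_2=16  [Q]
∂1: piv[io,ip,is,it,ix,iy,iz] rk=7  ker:op,os,ot,ox,oy,oz,ps,pt,px,py,pz,sx,sy,sz,tx,tz,xy,xz,yz
∂2: piv[ios,ioy,ips,isy,iyz,ops,osz,otx,otz,oyz,psy,psz,pxy,txz] rk=14  ker:osy,pyz
b_1=(26−7)−14=5

b_1=5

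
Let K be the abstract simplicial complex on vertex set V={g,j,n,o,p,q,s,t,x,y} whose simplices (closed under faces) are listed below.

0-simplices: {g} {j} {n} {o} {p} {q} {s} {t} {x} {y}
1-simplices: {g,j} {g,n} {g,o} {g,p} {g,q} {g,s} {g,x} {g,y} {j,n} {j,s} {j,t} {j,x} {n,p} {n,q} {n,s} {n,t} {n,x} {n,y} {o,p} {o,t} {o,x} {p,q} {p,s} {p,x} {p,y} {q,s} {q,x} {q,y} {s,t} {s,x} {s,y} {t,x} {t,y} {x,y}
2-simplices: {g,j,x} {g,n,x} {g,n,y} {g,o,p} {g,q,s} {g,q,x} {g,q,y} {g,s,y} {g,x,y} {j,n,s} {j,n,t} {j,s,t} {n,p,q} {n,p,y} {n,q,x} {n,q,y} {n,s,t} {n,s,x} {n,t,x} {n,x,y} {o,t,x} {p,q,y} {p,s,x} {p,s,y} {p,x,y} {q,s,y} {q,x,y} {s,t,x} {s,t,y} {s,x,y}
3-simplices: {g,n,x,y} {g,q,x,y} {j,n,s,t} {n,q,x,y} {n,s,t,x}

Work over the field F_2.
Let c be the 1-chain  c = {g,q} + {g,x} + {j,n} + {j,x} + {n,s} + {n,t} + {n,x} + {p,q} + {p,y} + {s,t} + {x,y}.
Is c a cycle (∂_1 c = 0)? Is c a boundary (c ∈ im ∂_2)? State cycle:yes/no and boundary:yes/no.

n_0=10 n_1=34 n_2=30 n_3=5  [Z2]
∂1: piv[gj,gn,go,gp,gq,gs,gx,gy,jt] rk=9  ker:jn,js,jx,np,nq,ns,nt,nx,ny,op,ot,ox,pq,ps,px,py,qs,qx,qy,st,sx,sy,tx,ty,xy
∂2: piv[gjx,gnx,gny,gop,gqs,gqx,gqy,gsy,gxy,jns,jnt,jst,npq,npy,nqx,nsx,ntx,otx,psx,psy,pxy,sty] rk=22  ker:nqy,nst,nxy,pqy,qsy,qxy,stx,sxy
∂3: piv[gnxy,gqxy,jnst,nqxy,nstx] rk=5
∂1c = 0
c vs im∂2: residual ≠ 0 ⇒ not boundary

cycle:yes boundary:no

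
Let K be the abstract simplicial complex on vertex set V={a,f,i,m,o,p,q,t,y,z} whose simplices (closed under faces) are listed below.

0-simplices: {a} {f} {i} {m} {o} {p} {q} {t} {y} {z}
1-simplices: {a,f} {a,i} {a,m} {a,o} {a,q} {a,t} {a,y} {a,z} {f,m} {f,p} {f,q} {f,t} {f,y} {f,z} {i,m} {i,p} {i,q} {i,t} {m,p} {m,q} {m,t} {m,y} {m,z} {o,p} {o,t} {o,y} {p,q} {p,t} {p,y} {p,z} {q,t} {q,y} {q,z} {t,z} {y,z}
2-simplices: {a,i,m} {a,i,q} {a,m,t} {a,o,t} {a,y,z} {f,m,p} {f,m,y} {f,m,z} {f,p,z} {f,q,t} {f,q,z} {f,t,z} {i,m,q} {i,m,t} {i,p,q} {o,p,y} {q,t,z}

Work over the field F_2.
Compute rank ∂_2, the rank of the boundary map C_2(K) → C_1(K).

n_0=10 n_1=35 n_2=17  [Z2]
∂1: piv[af,ai,am,ao,aq,at,ay,az,fp] rk=9  ker:fm,fq,ft,fy,fz,im,ip,iq,it,mp,mq,mt,my,mz,op,ot,oy,pq,pt,py,pz,qt,qy,qz,tz,yz
∂2: piv[aim,aiq,amt,aot,ayz,fmp,fmy,fmz,fpz,fqt,fqz,ftz,imq,imt,ipq,opy] rk=16  ker:qtz
rk∂_2=16

rank∂_2=16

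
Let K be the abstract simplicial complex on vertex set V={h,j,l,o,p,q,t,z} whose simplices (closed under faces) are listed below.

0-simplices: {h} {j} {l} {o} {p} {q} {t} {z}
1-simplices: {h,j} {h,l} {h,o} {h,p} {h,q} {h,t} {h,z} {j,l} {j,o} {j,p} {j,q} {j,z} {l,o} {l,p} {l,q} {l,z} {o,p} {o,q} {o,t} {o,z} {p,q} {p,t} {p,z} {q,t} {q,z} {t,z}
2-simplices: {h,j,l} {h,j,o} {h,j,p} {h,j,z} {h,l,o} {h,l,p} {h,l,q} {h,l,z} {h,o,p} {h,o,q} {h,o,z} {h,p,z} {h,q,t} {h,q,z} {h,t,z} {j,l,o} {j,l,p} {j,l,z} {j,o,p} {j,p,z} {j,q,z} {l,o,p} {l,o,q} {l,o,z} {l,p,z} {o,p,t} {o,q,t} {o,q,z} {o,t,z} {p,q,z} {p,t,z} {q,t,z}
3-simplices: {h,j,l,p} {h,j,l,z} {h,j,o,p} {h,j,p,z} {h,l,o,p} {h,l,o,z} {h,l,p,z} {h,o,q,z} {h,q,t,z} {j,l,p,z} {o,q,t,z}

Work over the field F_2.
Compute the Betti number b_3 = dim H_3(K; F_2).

b_3=1

n_0=8 n_1=26 n_2=32 n_3=11  [Z2]
∂1: piv[hj,hl,ho,hp,hq,ht,hz] rk=7  ker:jl,jo,jp,jq,jz,lo,lp,lq,lz,op,oq,ot,oz,pq,pt,pz,qt,qz,tz
∂2: piv[hjl,hjo,hjp,hjz,hlo,hlp,hlq,hlz,hop,hoq,hoz,hpz,hqt,hqz,htz,jqz,opt,oqt,pqz] rk=19  ker:jlo,jlp,jlz,jop,jpz,lop,loq,loz,lpz,oqz,otz,ptz,qtz
∂3: piv[hjlp,hjlz,hjop,hjpz,hlop,hloz,hlpz,hoqz,hqtz,oqtz] rk=10  ker:jlpz
b_3=(11−10)−0=1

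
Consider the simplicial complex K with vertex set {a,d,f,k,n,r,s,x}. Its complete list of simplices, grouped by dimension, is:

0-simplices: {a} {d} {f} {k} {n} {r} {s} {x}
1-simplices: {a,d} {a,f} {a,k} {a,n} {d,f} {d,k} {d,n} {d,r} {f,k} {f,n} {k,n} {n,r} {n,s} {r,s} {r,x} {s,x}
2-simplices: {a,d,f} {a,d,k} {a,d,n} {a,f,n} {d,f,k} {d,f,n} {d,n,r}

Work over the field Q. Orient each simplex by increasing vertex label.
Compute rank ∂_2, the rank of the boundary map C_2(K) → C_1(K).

rank∂_2=6

n_0=8 n_1=16 n_2=7  [Q]
∂1: piv[ad,af,ak,an,dr,ns,rx] rk=7  ker:df,dk,dn,fk,fn,kn,nr,rs,sx
∂2: piv[adf,adk,adn,afn,dfk,dnr] rk=6  ker:dfn
rk∂_2=6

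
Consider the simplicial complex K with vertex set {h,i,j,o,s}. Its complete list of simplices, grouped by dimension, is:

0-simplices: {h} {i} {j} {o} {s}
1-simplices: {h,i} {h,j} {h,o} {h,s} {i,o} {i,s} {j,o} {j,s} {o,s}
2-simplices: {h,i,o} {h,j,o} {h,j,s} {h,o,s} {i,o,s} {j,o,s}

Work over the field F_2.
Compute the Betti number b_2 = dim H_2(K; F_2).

b_2=1

n_0=5 n_1=9 n_2=6  [Z2]
∂1: piv[hi,hj,ho,hs] rk=4  ker:io,is,jo,js,os
∂2: piv[hio,hjo,hjs,hos,ios] rk=5  ker:jos
b_2=(6−5)−0=1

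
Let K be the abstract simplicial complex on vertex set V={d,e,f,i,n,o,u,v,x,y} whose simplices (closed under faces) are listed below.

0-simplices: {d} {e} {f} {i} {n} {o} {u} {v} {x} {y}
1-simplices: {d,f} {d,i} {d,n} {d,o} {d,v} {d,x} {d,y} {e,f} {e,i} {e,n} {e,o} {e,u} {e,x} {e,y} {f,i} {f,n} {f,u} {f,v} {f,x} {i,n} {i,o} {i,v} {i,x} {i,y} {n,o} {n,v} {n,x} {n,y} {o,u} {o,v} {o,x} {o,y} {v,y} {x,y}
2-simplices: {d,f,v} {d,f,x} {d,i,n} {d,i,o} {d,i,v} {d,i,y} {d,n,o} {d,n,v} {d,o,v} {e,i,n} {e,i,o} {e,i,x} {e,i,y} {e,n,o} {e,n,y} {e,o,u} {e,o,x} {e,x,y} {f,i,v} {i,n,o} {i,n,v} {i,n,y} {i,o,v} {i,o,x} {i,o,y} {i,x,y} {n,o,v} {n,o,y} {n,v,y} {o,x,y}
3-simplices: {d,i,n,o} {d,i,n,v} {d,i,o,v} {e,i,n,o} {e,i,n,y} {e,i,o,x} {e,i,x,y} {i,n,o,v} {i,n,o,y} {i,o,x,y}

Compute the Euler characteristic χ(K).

n_0=10 n_1=34 n_2=30 n_3=10
χ=+10−34+30−10=-4

χ(K)=-4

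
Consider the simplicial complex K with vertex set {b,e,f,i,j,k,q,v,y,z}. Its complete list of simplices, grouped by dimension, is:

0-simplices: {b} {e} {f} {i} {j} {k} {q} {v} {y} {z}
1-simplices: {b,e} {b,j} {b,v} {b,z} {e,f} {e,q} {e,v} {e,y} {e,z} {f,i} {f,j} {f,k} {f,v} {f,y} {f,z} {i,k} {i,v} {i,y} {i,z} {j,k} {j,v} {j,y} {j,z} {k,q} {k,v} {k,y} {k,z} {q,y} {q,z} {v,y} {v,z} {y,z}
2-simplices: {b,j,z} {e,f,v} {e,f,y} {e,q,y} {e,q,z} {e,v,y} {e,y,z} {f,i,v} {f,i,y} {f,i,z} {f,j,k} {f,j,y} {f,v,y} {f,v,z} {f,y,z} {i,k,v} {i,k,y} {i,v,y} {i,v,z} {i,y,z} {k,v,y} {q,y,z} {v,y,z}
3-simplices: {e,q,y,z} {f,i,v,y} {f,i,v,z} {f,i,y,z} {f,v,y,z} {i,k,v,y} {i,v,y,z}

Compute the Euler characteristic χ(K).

n_0=10 n_1=32 n_2=23 n_3=7
χ=+10−32+23−7=-6

χ(K)=-6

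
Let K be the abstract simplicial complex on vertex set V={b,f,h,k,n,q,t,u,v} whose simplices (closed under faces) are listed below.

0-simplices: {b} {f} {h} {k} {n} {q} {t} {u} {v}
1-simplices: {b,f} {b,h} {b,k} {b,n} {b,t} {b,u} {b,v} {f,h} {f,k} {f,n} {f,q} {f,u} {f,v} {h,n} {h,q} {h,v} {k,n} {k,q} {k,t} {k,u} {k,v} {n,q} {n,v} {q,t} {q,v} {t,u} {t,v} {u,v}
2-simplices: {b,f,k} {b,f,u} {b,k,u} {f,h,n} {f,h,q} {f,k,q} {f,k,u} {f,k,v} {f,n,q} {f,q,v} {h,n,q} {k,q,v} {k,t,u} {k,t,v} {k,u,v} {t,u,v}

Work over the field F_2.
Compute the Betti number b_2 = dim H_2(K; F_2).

b_2=4

n_0=9 n_1=28 n_2=16  [Z2]
∂1: piv[bf,bh,bk,bn,bt,bu,bv,fq] rk=8  ker:fh,fk,fn,fu,fv,hn,hq,hv,kn,kq,kt,ku,kv,nq,nv,qt,qv,tu,tv,uv
∂2: piv[bfk,bfu,bku,fhn,fhq,fkq,fkv,fnq,fqv,ktu,ktv,kuv] rk=12  ker:fku,hnq,kqv,tuv
b_2=(16−12)−0=4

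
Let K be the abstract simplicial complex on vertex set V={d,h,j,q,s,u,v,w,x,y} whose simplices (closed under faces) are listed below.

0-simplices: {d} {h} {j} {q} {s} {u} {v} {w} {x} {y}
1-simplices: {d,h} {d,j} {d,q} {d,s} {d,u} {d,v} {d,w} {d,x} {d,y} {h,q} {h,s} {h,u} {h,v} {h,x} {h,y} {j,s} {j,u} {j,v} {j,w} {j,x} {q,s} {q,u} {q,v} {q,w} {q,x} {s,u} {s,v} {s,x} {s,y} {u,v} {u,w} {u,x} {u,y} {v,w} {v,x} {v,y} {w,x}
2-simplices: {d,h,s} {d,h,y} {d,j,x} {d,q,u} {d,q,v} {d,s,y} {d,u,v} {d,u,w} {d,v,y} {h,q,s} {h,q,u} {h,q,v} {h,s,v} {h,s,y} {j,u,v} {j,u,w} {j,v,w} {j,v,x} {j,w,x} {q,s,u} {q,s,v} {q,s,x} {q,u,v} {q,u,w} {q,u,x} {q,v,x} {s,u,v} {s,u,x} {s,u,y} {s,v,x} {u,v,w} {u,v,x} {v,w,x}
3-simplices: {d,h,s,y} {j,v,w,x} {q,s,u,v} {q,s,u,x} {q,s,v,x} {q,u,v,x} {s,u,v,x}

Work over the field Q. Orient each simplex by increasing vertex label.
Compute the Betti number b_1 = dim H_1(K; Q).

n_0=10 n_1=37 n_2=33 n_3=7  [Q]
∂1: piv[dh,dj,dq,ds,du,dv,dw,dx,dy] rk=9  ker:hq,hs,hu,hv,hx,hy,js,ju,jv,jw,jx,qs,qu,qv,qw,qx,su,sv,sx,sy,uv,uw,ux,uy,vw,vx,vy,wx
∂2: piv[dhs,dhy,djx,dqu,dqv,dsy,duv,duw,dvy,hqs,hqu,hqv,hsv,juv,juw,jvw,jvx,jwx,qsu,qsx,quw,qux,qvx,suy] rk=24  ker:hsy,qsv,quv,suv,sux,svx,uvw,uvx,vwx
∂3: piv[dhsy,jvwx,qsuv,qsux,qsvx,quvx] rk=6  ker:suvx
b_1=(37−9)−24=4

b_1=4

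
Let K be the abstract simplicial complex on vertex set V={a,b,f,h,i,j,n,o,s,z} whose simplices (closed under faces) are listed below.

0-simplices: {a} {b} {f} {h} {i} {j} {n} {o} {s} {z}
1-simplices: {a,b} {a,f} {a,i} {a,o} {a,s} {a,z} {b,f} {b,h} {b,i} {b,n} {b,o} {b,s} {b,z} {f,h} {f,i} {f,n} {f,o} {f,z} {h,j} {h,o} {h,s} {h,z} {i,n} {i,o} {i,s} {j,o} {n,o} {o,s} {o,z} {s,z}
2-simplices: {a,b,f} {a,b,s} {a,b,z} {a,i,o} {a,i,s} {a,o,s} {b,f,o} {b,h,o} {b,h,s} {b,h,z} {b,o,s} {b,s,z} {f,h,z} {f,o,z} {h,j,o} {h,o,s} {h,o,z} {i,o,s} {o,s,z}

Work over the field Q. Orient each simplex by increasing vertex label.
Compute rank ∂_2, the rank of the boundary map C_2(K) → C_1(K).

n_0=10 n_1=30 n_2=19  [Q]
∂1: piv[ab,af,ai,ao,as,az,bh,bn,hj] rk=9  ker:bf,bi,bo,bs,bz,fh,fi,fn,fo,fz,ho,hs,hz,in,io,is,jo,no,os,oz,sz
∂2: piv[abf,abs,abz,aio,ais,aos,bfo,bho,bhs,bhz,bos,bsz,fhz,foz,hjo,hoz] rk=16  ker:hos,ios,osz
rk∂_2=16

rank∂_2=16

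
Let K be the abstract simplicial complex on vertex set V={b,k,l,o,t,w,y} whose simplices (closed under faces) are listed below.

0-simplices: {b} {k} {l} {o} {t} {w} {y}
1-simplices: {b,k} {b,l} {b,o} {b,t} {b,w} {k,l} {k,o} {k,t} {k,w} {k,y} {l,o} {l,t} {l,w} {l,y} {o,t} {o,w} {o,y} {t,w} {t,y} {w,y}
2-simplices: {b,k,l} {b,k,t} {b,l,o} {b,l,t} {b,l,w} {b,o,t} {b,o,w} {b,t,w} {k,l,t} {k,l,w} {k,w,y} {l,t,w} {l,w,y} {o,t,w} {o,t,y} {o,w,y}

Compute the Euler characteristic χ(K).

n_0=7 n_1=20 n_2=16
χ=+7−20+16=3

χ(K)=3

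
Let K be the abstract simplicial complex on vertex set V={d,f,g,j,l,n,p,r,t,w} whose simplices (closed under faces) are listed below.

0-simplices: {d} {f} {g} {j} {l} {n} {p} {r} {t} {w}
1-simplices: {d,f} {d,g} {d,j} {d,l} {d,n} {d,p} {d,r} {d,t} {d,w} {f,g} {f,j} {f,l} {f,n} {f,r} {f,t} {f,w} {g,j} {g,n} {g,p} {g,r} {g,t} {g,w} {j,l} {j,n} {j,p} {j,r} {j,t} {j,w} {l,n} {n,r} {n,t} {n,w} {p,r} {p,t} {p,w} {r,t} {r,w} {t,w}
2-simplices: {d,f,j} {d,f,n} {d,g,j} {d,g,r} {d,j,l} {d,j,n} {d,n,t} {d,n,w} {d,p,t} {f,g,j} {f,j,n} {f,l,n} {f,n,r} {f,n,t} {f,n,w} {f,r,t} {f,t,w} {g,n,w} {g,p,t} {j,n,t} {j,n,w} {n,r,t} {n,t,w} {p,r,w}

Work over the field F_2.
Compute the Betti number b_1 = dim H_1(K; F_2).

b_1=8

n_0=10 n_1=38 n_2=24  [Z2]
∂1: piv[df,dg,dj,dl,dn,dp,dr,dt,dw] rk=9  ker:fg,fj,fl,fn,fr,ft,fw,gj,gn,gp,gr,gt,gw,jl,jn,jp,jr,jt,jw,ln,nr,nt,nw,pr,pt,pw,rt,rw,tw
∂2: piv[dfj,dfn,dgj,dgr,djl,djn,dnt,dnw,dpt,fgj,fln,fnr,fnt,fnw,frt,ftw,gnw,gpt,jnt,jnw,prw] rk=21  ker:fjn,nrt,ntw
b_1=(38−9)−21=8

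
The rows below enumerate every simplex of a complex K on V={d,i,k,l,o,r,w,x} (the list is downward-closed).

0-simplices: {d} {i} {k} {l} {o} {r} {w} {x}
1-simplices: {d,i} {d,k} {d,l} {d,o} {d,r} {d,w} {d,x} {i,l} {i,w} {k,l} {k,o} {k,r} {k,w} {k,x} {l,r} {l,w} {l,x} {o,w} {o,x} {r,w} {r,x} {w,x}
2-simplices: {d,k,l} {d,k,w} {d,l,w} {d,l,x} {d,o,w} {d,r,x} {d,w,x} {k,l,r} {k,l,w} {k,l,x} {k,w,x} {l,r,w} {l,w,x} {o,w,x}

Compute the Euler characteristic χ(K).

n_0=8 n_1=22 n_2=14
χ=+8−22+14=0

χ(K)=0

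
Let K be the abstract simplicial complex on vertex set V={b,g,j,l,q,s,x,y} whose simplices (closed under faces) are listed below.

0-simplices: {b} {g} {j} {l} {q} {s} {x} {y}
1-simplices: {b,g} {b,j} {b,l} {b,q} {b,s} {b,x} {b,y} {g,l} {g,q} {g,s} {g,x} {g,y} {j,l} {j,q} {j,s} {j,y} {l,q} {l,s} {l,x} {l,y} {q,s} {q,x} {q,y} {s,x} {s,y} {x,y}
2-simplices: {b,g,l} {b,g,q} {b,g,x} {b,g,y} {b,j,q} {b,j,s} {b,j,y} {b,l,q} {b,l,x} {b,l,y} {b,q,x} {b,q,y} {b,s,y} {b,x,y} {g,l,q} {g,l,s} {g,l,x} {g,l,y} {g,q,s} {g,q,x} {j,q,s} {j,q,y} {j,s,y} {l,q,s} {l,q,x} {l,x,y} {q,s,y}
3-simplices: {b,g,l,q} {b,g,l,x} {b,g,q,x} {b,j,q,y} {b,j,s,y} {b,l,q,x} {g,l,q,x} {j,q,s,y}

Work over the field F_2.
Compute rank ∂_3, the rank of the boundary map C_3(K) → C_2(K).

n_0=8 n_1=26 n_2=27 n_3=8  [Z2]
∂1: piv[bg,bj,bl,bq,bs,bx,by] rk=7  ker:gl,gq,gs,gx,gy,jl,jq,js,jy,lq,ls,lx,ly,qs,qx,qy,sx,sy,xy
∂2: piv[bgl,bgq,bgx,bgy,bjq,bjs,bjy,blq,blx,bly,bqx,bqy,bsy,bxy,gls,gqs,jqs] rk=17  ker:glq,glx,gly,gqx,jqy,jsy,lqs,lqx,lxy,qsy
∂3: piv[bglq,bglx,bgqx,bjqy,bjsy,blqx,jqsy] rk=7  ker:glqx
rk∂_3=7

rank∂_3=7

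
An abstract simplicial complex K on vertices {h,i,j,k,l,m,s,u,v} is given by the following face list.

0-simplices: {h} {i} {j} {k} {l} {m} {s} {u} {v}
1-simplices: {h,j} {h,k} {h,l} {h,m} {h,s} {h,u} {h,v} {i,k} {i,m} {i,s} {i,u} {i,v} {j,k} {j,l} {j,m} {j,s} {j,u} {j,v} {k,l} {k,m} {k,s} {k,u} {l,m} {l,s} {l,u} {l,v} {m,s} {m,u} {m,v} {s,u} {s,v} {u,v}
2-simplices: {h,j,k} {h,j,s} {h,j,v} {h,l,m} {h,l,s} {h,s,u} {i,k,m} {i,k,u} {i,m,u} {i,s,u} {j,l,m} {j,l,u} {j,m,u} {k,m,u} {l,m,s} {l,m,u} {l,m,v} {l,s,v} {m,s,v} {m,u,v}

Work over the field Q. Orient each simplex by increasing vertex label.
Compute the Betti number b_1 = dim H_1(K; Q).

b_1=7

n_0=9 n_1=32 n_2=20  [Q]
∂1: piv[hj,hk,hl,hm,hs,hu,hv,ik] rk=8  ker:im,is,iu,iv,jk,jl,jm,js,ju,jv,kl,km,ks,ku,lm,ls,lu,lv,ms,mu,mv,su,sv,uv
∂2: piv[hjk,hjs,hjv,hlm,hls,hsu,ikm,iku,imu,isu,jlm,jlu,jmu,lms,lmv,lsv,muv] rk=17  ker:kmu,lmu,msv
b_1=(32−8)−17=7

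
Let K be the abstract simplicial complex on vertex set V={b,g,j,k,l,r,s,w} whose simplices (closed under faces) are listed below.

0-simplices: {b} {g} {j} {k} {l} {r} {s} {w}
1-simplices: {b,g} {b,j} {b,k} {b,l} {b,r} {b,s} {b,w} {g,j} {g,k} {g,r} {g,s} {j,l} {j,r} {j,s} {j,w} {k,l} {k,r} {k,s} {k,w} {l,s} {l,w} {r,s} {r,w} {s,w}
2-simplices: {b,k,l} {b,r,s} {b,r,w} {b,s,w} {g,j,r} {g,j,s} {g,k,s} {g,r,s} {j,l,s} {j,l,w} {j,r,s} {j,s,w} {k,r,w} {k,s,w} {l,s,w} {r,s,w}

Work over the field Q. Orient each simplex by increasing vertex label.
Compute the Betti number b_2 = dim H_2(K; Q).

b_2=3

n_0=8 n_1=24 n_2=16  [Q]
∂1: piv[bg,bj,bk,bl,br,bs,bw] rk=7  ker:gj,gk,gr,gs,jl,jr,js,jw,kl,kr,ks,kw,ls,lw,rs,rw,sw
∂2: piv[bkl,brs,brw,bsw,gjr,gjs,gks,grs,jls,jlw,jsw,krw,ksw] rk=13  ker:jrs,lsw,rsw
b_2=(16−13)−0=3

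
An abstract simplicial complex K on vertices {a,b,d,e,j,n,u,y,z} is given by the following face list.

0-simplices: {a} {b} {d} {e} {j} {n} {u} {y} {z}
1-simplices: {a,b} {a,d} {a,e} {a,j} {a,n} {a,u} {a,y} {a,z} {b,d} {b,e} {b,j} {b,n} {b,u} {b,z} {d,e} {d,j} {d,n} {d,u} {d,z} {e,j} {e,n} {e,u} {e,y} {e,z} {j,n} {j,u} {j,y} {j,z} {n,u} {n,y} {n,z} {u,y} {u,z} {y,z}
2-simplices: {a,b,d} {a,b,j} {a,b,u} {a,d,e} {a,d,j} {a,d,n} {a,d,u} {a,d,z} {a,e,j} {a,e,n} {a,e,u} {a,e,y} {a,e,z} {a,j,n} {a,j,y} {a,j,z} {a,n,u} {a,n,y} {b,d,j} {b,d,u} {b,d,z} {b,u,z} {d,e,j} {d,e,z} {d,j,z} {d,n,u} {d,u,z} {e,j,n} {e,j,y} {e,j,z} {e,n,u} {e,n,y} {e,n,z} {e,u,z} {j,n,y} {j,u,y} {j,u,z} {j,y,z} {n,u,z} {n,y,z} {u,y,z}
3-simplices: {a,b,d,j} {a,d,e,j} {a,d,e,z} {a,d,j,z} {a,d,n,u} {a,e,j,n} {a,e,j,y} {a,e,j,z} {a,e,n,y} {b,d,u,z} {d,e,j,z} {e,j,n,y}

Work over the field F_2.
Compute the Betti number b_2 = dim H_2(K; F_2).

b_2=6

n_0=9 n_1=34 n_2=41 n_3=12  [Z2]
∂1: piv[ab,ad,ae,aj,an,au,ay,az] rk=8  ker:bd,be,bj,bn,bu,bz,de,dj,dn,du,dz,ej,en,eu,ey,ez,jn,ju,jy,jz,nu,ny,nz,uy,uz,yz
∂2: piv[abd,abj,abu,ade,adj,adn,adu,adz,aej,aen,aeu,aey,aez,ajn,ajy,ajz,anu,any,bdz,buz,enz,juy,juz,jyz] rk=24  ker:bdj,bdu,dej,dez,djz,dnu,duz,ejn,ejy,ejz,enu,eny,euz,jny,nuz,nyz,uyz
∂3: piv[abdj,adej,adez,adjz,adnu,aejn,aejy,aejz,aeny,bduz,ejny] rk=11  ker:dejz
b_2=(41−24)−11=6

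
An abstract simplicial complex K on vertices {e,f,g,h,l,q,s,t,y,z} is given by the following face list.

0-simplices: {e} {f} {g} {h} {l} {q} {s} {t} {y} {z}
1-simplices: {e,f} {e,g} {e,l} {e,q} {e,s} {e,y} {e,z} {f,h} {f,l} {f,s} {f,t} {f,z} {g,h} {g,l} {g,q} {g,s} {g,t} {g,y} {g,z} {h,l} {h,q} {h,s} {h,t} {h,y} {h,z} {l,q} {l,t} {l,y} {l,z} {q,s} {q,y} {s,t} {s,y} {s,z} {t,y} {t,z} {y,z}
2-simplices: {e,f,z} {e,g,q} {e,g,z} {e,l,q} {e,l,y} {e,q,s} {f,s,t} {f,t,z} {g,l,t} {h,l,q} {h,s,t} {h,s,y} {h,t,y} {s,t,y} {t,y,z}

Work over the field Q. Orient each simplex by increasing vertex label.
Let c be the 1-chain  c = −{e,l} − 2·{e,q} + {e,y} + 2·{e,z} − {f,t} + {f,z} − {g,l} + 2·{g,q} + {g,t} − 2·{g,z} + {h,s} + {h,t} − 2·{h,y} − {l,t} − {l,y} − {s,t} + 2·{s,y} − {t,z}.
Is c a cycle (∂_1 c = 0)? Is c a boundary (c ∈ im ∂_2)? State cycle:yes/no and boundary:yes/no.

cycle:yes boundary:yes

n_0=10 n_1=37 n_2=15  [Q]
∂1: piv[ef,eg,el,eq,es,ey,ez,fh,ft] rk=9  ker:fl,fs,fz,gh,gl,gq,gs,gt,gy,gz,hl,hq,hs,ht,hy,hz,lq,lt,ly,lz,qs,qy,st,sy,sz,ty,tz,yz
∂2: piv[efz,egq,egz,elq,ely,eqs,fst,ftz,glt,hlq,hst,hsy,hty,tyz] rk=14  ker:sty
∂1c = 0
c vs im∂2: reduces to 0 ⇒ boundary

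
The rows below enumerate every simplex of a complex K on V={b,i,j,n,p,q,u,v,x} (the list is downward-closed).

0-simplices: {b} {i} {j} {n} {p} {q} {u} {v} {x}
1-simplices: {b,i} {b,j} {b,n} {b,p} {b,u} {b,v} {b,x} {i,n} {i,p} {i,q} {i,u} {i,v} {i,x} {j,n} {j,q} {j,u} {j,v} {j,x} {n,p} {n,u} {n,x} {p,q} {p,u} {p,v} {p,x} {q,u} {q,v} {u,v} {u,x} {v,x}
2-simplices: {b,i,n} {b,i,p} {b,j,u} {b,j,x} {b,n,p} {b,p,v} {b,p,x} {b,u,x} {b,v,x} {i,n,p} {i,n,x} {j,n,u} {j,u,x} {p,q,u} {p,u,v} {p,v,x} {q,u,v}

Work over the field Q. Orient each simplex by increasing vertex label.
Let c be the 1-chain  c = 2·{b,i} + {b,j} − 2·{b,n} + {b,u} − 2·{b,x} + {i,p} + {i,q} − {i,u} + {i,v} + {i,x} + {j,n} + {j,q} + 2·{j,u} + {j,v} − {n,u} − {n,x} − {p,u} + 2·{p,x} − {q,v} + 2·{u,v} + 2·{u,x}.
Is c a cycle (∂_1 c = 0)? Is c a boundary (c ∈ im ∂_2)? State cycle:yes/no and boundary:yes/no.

cycle:no boundary:no

n_0=9 n_1=30 n_2=17  [Q]
∂1: piv[bi,bj,bn,bp,bu,bv,bx,iq] rk=8  ker:in,ip,iu,iv,ix,jn,jq,ju,jv,jx,np,nu,nx,pq,pu,pv,px,qu,qv,uv,ux,vx
∂2: piv[bin,bip,bju,bjx,bnp,bpv,bpx,bux,bvx,inx,jnu,pqu,puv,quv] rk=14  ker:inp,jux,pvx
∂1c = −{i} − 4·{j} + {n} + 3·{q} − 4·{u} + 3·{v} + 2·{x}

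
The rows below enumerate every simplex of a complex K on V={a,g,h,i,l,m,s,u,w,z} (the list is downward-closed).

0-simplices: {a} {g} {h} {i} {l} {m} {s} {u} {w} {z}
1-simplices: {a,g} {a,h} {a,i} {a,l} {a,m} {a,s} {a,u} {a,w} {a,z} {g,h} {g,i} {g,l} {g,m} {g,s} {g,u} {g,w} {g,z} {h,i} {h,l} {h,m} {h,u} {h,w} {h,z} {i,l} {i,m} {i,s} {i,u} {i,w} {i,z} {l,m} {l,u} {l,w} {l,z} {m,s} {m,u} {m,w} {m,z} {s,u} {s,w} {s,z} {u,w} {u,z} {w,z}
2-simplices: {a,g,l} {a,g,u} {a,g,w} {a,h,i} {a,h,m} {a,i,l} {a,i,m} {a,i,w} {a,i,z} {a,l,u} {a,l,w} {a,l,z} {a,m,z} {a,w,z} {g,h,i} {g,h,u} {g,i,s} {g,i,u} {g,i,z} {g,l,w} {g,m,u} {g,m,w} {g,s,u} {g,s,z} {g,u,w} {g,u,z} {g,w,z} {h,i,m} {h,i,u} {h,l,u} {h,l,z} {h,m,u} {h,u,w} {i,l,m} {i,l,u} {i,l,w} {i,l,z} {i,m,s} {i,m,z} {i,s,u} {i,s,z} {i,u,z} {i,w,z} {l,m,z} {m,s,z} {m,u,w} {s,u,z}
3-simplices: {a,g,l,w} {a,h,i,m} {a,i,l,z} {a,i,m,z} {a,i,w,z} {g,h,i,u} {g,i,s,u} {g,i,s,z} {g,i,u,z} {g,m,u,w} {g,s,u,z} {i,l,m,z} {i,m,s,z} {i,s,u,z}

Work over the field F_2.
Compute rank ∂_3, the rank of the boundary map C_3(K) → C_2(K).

n_0=10 n_1=43 n_2=47 n_3=14  [Z2]
∂1: piv[ag,ah,ai,al,am,as,au,aw,az] rk=9  ker:gh,gi,gl,gm,gs,gu,gw,gz,hi,hl,hm,hu,hw,hz,il,im,is,iu,iw,iz,lm,lu,lw,lz,ms,mu,mw,mz,su,sw,sz,uw,uz,wz
∂2: piv[agl,agu,agw,ahi,ahm,ail,aim,aiw,aiz,alu,alw,alz,amz,awz,ghi,ghu,gis,giu,giz,gmu,gmw,gsu,gsz,guw,guz,gwz,hlu,hlz,hmu,huw,ilm,ims] rk=32  ker:glw,him,hiu,ilu,ilw,ilz,imz,isu,isz,iuz,iwz,lmz,msz,muw,suz
∂3: piv[aglw,ahim,ailz,aimz,aiwz,ghiu,gisu,gisz,giuz,gmuw,gsuz,ilmz,imsz] rk=13  ker:isuz
rk∂_3=13

rank∂_3=13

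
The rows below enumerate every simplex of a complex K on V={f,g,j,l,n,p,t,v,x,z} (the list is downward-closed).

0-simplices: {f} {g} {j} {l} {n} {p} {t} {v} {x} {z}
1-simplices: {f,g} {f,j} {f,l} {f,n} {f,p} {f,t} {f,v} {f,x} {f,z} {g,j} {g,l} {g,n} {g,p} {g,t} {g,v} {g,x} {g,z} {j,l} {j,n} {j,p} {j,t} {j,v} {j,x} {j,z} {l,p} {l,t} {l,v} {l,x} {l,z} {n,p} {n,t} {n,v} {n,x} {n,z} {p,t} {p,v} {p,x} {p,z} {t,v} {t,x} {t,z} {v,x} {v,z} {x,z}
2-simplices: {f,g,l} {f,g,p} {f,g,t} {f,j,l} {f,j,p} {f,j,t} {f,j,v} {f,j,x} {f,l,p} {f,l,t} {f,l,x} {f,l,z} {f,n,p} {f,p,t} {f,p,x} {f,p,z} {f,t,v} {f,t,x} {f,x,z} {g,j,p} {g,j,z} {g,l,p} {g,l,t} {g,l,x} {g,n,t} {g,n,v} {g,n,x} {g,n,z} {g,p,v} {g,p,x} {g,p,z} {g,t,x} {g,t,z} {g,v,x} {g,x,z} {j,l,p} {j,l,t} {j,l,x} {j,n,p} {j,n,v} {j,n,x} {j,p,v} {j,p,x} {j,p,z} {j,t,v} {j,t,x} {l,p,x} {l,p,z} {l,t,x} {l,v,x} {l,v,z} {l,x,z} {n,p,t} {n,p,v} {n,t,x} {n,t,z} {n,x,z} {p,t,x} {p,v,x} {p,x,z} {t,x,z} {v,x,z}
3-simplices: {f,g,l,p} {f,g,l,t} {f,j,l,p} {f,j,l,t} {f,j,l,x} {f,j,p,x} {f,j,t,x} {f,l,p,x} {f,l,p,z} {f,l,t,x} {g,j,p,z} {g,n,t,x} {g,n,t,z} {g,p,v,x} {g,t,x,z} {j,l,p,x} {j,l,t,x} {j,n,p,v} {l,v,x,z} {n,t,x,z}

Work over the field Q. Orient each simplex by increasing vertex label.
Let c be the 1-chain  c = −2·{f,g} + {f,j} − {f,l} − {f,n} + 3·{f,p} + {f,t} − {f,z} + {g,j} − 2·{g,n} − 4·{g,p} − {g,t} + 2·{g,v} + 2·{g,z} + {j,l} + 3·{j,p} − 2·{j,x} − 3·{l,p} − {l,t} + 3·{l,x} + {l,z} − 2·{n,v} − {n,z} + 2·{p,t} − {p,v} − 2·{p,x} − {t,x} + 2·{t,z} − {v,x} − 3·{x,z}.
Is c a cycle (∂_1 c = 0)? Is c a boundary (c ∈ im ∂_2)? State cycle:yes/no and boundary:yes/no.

cycle:yes boundary:yes

n_0=10 n_1=44 n_2=62 n_3=20  [Q]
∂1: piv[fg,fj,fl,fn,fp,ft,fv,fx,fz] rk=9  ker:gj,gl,gn,gp,gt,gv,gx,gz,jl,jn,jp,jt,jv,jx,jz,lp,lt,lv,lx,lz,np,nt,nv,nx,nz,pt,pv,px,pz,tv,tx,tz,vx,vz,xz
∂2: piv[fgl,fgp,fgt,fjl,fjp,fjt,fjv,fjx,flp,flt,flx,flz,fnp,fpt,fpx,fpz,ftv,ftx,fxz,gjp,gjz,glx,gnt,gnv,gnx,gnz,gpv,gpz,gtz,gvx,jnp,jnv,jnx,lvx,lvz] rk=35  ker:glp,glt,gpx,gtx,gxz,jlp,jlt,jlx,jpv,jpx,jpz,jtv,jtx,lpx,lpz,ltx,lxz,npt,npv,ntx,ntz,nxz,ptx,pvx,pxz,txz,vxz
∂3: piv[fglp,fglt,fjlp,fjlt,fjlx,fjpx,fjtx,flpx,flpz,fltx,gjpz,gntx,gntz,gpvx,gtxz,jnpv,lvxz,ntxz] rk=18  ker:jlpx,jltx
∂1c = 0
c vs im∂2: reduces to 0 ⇒ boundary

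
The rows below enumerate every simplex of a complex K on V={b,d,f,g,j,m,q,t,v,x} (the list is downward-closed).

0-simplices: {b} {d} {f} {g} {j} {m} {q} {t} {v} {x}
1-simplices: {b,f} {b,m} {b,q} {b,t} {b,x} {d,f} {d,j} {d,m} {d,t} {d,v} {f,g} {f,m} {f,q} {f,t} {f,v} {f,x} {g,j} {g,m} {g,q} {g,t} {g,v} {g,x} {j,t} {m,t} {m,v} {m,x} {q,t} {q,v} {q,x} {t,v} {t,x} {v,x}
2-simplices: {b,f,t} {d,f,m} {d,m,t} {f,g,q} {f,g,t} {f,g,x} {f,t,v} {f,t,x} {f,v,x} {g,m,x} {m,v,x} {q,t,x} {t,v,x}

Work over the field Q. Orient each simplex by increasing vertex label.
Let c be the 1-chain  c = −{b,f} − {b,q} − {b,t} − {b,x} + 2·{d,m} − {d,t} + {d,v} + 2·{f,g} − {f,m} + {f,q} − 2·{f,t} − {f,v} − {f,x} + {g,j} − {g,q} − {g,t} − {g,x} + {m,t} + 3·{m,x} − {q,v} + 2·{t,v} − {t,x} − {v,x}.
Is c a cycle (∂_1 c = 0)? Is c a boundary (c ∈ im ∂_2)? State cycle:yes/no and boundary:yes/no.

n_0=10 n_1=32 n_2=13  [Q]
∂1: piv[bf,bm,bq,bt,bx,df,dj,dv,fg] rk=9  ker:dm,dt,fm,fq,ft,fv,fx,gj,gm,gq,gt,gv,gx,jt,mt,mv,mx,qt,qv,qx,tv,tx,vx
∂2: piv[bft,dfm,dmt,fgq,fgt,fgx,ftv,ftx,fvx,gmx,mvx,qtx] rk=12  ker:tvx
∂1c = 4·{b} − 2·{d} + {f} + 4·{g} + {j} − 3·{m} − 5·{t} + 2·{v} − 2·{x}

cycle:no boundary:no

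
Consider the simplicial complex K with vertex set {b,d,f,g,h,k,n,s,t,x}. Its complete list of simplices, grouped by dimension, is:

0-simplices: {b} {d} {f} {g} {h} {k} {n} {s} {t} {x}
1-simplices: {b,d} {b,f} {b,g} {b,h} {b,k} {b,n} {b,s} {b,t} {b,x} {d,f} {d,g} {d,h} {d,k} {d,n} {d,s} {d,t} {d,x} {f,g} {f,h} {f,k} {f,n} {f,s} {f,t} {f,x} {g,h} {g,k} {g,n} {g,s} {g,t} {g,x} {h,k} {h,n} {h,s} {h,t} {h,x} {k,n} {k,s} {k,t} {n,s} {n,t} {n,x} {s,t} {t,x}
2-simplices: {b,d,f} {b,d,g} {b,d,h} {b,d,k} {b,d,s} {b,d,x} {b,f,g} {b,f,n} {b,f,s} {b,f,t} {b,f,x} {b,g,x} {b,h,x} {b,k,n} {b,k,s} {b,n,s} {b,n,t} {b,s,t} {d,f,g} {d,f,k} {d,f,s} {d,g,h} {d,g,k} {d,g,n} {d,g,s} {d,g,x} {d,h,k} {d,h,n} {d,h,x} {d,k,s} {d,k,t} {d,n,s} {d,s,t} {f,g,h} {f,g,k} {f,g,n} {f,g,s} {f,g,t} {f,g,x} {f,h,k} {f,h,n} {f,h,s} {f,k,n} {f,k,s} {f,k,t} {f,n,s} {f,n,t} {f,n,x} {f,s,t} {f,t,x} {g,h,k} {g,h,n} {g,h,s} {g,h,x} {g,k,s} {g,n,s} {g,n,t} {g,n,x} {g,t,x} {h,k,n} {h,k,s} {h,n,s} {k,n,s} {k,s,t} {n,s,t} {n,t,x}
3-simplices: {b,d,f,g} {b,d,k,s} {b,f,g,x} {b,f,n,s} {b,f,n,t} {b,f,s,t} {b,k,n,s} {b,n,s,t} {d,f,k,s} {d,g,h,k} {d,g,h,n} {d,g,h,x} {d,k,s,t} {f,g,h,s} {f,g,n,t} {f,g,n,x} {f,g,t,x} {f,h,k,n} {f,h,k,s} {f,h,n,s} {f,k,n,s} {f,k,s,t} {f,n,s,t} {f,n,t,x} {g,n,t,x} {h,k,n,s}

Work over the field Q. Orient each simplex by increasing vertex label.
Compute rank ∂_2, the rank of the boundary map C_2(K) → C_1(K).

rank∂_2=33

n_0=10 n_1=43 n_2=66 n_3=26  [Q]
∂1: piv[bd,bf,bg,bh,bk,bn,bs,bt,bx] rk=9  ker:df,dg,dh,dk,dn,ds,dt,dx,fg,fh,fk,fn,fs,ft,fx,gh,gk,gn,gs,gt,gx,hk,hn,hs,ht,hx,kn,ks,kt,ns,nt,nx,st,tx
∂2: piv[bdf,bdg,bdh,bdk,bds,bdx,bfg,bfn,bfs,bft,bfx,bgx,bhx,bkn,bks,bns,bnt,bst,dfk,dgh,dgk,dgn,dgs,dhk,dhn,dkt,dns,dst,fgh,fgt,fhs,fnx,ftx] rk=33  ker:dfg,dfs,dgx,dhx,dks,fgk,fgn,fgs,fgx,fhk,fhn,fkn,fks,fkt,fns,fnt,fst,ghk,ghn,ghs,ghx,gks,gns,gnt,gnx,gtx,hkn,hks,hns,kns,kst,nst,ntx
∂3: piv[bdfg,bdks,bfgx,bfns,bfnt,bfst,bkns,bnst,dfks,dghk,dghn,dghx,dkst,fghs,fgnt,fgnx,fgtx,fhkn,fhks,fhns,fkns,fkst,fntx] rk=23  ker:fnst,gntx,hkns
rk∂_2=33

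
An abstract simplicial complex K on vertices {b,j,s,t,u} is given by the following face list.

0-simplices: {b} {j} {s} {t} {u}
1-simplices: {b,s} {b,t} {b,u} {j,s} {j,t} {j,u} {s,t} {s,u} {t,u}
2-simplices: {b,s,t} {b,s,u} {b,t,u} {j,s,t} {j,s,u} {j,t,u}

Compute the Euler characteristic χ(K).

χ(K)=2

n_0=5 n_1=9 n_2=6
χ=+5−9+6=2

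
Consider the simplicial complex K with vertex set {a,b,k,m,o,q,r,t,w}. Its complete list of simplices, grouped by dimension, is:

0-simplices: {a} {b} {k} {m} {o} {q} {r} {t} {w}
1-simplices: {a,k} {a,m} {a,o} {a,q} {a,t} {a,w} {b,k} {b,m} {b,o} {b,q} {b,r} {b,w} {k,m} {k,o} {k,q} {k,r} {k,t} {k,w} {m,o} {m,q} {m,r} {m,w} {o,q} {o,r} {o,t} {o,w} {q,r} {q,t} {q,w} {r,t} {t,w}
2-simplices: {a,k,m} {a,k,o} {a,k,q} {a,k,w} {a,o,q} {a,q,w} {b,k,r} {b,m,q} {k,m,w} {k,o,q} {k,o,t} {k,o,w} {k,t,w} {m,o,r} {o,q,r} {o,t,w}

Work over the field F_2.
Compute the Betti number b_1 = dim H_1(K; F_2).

n_0=9 n_1=31 n_2=16  [Z2]
∂1: piv[ak,am,ao,aq,at,aw,bk,br] rk=8  ker:bm,bo,bq,bw,km,ko,kq,kr,kt,kw,mo,mq,mr,mw,oq,or,ot,ow,qr,qt,qw,rt,tw
∂2: piv[akm,ako,akq,akw,aoq,aqw,bkr,bmq,kmw,kot,kow,ktw,mor,oqr] rk=14  ker:koq,otw
b_1=(31−8)−14=9

b_1=9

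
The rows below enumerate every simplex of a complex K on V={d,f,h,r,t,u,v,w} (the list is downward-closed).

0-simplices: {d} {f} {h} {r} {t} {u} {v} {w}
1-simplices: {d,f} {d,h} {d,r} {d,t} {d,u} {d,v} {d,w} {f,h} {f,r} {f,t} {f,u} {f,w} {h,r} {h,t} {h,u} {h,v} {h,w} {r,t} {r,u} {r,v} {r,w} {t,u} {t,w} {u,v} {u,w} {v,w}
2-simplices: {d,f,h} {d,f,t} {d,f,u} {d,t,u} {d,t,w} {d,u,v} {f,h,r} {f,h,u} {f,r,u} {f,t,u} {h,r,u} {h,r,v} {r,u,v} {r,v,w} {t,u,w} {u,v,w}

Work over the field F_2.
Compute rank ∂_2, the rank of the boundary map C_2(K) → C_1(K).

rank∂_2=14

n_0=8 n_1=26 n_2=16  [Z2]
∂1: piv[df,dh,dr,dt,du,dv,dw] rk=7  ker:fh,fr,ft,fu,fw,hr,ht,hu,hv,hw,rt,ru,rv,rw,tu,tw,uv,uw,vw
∂2: piv[dfh,dft,dfu,dtu,dtw,duv,fhr,fhu,fru,hrv,ruv,rvw,tuw,uvw] rk=14  ker:ftu,hru
rk∂_2=14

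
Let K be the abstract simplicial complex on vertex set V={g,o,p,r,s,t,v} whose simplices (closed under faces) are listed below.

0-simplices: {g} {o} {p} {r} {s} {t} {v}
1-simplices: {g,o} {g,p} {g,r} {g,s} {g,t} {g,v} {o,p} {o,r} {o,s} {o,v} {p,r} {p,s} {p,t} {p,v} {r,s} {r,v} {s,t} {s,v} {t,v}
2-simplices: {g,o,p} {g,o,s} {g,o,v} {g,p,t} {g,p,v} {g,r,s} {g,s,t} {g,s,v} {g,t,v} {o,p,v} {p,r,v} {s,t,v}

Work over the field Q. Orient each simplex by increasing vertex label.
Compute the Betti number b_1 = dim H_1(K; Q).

n_0=7 n_1=19 n_2=12  [Q]
∂1: piv[go,gp,gr,gs,gt,gv] rk=6  ker:op,or,os,ov,pr,ps,pt,pv,rs,rv,st,sv,tv
∂2: piv[gop,gos,gov,gpt,gpv,grs,gst,gsv,gtv,prv] rk=10  ker:opv,stv
b_1=(19−6)−10=3

b_1=3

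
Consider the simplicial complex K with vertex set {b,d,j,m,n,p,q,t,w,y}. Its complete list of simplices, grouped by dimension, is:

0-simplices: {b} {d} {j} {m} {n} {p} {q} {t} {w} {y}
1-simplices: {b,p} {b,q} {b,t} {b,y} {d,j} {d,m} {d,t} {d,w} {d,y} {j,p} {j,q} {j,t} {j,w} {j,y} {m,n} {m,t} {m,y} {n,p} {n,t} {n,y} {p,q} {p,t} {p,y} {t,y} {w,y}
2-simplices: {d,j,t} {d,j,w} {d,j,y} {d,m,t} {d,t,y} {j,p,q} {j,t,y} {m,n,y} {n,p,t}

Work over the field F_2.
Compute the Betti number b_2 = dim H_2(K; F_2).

n_0=10 n_1=25 n_2=9  [Z2]
∂1: piv[bp,bq,bt,by,dj,dm,dt,dw,mn] rk=9  ker:dy,jp,jq,jt,jw,jy,mt,my,np,nt,ny,pq,pt,py,ty,wy
∂2: piv[djt,djw,djy,dmt,dty,jpq,mny,npt] rk=8  ker:jty
b_2=(9−8)−0=1

b_2=1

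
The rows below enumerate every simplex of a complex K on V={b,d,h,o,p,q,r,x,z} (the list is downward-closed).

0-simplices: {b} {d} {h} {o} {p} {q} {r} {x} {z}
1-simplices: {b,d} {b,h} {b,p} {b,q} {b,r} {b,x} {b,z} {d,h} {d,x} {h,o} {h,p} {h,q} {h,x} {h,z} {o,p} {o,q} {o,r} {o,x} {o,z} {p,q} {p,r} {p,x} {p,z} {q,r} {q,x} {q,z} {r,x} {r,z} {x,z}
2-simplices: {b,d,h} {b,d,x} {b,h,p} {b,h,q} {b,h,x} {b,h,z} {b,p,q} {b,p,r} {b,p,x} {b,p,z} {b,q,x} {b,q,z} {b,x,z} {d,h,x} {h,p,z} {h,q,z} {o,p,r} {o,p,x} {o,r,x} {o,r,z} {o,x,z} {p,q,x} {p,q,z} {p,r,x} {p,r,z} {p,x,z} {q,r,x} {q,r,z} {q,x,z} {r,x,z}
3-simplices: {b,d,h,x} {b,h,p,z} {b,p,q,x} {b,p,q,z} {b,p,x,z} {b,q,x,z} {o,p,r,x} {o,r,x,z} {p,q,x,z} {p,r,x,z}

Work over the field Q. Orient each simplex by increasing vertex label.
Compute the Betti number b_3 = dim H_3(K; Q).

b_3=1

n_0=9 n_1=29 n_2=30 n_3=10  [Q]
∂1: piv[bd,bh,bp,bq,br,bx,bz,ho] rk=8  ker:dh,dx,hp,hq,hx,hz,op,oq,or,ox,oz,pq,pr,px,pz,qr,qx,qz,rx,rz,xz
∂2: piv[bdh,bdx,bhp,bhq,bhx,bhz,bpq,bpr,bpx,bpz,bqx,bqz,bxz,opr,opx,orx,orz,oxz,qrx] rk=19  ker:dhx,hpz,hqz,pqx,pqz,prx,prz,pxz,qrz,qxz,rxz
∂3: piv[bdhx,bhpz,bpqx,bpqz,bpxz,bqxz,oprx,orxz,prxz] rk=9  ker:pqxz
b_3=(10−9)−0=1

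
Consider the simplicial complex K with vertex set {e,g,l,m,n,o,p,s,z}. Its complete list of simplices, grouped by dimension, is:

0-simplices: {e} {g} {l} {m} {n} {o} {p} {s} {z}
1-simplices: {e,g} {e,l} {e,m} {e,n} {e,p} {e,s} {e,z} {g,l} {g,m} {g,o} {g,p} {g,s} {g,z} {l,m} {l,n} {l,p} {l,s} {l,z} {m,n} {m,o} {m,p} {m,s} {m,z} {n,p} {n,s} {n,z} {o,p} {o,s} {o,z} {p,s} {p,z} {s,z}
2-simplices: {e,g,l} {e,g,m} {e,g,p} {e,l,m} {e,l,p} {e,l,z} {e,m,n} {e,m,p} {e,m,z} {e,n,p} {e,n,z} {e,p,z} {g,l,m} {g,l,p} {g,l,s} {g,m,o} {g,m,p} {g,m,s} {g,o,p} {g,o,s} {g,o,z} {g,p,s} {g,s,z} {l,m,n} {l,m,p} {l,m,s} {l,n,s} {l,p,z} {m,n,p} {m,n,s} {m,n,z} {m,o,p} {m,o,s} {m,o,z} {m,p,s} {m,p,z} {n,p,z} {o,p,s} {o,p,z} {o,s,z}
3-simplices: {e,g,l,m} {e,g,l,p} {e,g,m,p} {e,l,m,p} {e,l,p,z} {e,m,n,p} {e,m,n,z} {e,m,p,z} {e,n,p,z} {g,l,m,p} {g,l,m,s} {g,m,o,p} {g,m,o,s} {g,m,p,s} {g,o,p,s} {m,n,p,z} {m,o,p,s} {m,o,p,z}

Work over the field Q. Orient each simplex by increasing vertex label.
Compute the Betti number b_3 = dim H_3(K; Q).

n_0=9 n_1=32 n_2=40 n_3=18  [Q]
∂1: piv[eg,el,em,en,ep,es,ez,go] rk=8  ker:gl,gm,gp,gs,gz,lm,ln,lp,ls,lz,mn,mo,mp,ms,mz,np,ns,nz,op,os,oz,ps,pz,sz
∂2: piv[egl,egm,egp,elm,elp,elz,emn,emp,emz,enp,enz,epz,gls,gmo,gms,gop,gos,goz,gps,gsz,lmn,lns,moz] rk=23  ker:glm,glp,gmp,lmp,lms,lpz,mnp,mns,mnz,mop,mos,mps,mpz,npz,ops,opz,osz
∂3: piv[eglm,eglp,egmp,elmp,elpz,emnp,emnz,empz,enpz,glms,gmop,gmos,gmps,gops,mopz] rk=15  ker:glmp,mnpz,mops
b_3=(18−15)−0=3

b_3=3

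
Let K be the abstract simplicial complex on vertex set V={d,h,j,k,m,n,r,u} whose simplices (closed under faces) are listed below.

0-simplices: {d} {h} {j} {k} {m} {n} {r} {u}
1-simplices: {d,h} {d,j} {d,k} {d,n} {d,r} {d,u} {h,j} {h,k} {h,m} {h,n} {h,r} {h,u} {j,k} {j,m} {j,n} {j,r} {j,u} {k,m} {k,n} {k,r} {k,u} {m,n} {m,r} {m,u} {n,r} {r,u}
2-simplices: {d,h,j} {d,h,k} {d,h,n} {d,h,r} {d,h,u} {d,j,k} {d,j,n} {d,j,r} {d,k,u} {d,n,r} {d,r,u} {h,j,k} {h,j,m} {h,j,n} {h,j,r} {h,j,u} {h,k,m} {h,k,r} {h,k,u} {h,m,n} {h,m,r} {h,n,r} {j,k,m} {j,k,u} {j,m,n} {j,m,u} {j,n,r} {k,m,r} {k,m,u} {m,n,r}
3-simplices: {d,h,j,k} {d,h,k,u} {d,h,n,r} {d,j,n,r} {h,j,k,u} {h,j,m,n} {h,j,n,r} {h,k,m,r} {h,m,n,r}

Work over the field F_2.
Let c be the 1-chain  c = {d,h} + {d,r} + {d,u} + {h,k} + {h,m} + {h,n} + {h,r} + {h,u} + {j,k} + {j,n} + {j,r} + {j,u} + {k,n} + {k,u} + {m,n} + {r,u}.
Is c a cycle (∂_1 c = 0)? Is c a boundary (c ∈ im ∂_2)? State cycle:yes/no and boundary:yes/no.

cycle:no boundary:no

n_0=8 n_1=26 n_2=30 n_3=9  [Z2]
∂1: piv[dh,dj,dk,dn,dr,du,hm] rk=7  ker:hj,hk,hn,hr,hu,jk,jm,jn,jr,ju,km,kn,kr,ku,mn,mr,mu,nr,ru
∂2: piv[dhj,dhk,dhn,dhr,dhu,djk,djn,djr,dku,dnr,dru,hjm,hju,hkm,hkr,hmn,hmr,jmu] rk=18  ker:hjk,hjn,hjr,hku,hnr,jkm,jku,jmn,jnr,kmr,kmu,mnr
∂3: piv[dhjk,dhku,dhnr,djnr,hjku,hjmn,hjnr,hkmr,hmnr] rk=9
∂1c = {d} + {u}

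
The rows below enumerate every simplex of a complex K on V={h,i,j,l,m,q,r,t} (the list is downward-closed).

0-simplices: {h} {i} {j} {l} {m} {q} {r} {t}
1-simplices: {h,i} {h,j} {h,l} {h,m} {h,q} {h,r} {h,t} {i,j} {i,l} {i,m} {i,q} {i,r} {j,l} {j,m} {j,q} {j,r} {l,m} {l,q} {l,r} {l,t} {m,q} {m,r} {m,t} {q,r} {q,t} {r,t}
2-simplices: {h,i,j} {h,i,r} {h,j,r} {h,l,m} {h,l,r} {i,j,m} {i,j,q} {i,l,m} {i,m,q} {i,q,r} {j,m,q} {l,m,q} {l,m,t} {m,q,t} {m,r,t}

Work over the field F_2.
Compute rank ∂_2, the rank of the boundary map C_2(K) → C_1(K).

n_0=8 n_1=26 n_2=15  [Z2]
∂1: piv[hi,hj,hl,hm,hq,hr,ht] rk=7  ker:ij,il,im,iq,ir,jl,jm,jq,jr,lm,lq,lr,lt,mq,mr,mt,qr,qt,rt
∂2: piv[hij,hir,hjr,hlm,hlr,ijm,ijq,ilm,imq,iqr,lmq,lmt,mqt,mrt] rk=14  ker:jmq
rk∂_2=14

rank∂_2=14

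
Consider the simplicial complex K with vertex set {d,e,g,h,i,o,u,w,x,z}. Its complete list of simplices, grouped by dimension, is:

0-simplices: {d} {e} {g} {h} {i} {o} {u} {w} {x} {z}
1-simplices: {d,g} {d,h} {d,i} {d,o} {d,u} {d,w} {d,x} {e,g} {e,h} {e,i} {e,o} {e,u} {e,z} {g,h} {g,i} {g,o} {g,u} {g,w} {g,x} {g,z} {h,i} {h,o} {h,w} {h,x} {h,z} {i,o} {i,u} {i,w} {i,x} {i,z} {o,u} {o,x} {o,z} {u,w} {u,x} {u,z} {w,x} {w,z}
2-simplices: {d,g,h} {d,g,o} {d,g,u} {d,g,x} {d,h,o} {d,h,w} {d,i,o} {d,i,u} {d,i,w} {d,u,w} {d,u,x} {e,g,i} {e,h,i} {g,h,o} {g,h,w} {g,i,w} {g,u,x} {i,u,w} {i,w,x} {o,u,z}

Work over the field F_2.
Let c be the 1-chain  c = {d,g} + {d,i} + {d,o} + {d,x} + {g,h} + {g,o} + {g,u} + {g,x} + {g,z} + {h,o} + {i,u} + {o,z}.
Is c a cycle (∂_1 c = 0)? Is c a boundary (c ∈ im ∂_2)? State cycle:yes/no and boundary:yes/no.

n_0=10 n_1=38 n_2=20  [Z2]
∂1: piv[dg,dh,di,do,du,dw,dx,eg,ez] rk=9  ker:eh,ei,eo,eu,gh,gi,go,gu,gw,gx,gz,hi,ho,hw,hx,hz,io,iu,iw,ix,iz,ou,ox,oz,uw,ux,uz,wx,wz
∂2: piv[dgh,dgo,dgu,dgx,dho,dhw,dio,diu,diw,duw,dux,egi,ehi,ghw,giw,iwx,ouz] rk=17  ker:gho,gux,iuw
∂1c = 0
c vs im∂2: residual ≠ 0 ⇒ not boundary

cycle:yes boundary:no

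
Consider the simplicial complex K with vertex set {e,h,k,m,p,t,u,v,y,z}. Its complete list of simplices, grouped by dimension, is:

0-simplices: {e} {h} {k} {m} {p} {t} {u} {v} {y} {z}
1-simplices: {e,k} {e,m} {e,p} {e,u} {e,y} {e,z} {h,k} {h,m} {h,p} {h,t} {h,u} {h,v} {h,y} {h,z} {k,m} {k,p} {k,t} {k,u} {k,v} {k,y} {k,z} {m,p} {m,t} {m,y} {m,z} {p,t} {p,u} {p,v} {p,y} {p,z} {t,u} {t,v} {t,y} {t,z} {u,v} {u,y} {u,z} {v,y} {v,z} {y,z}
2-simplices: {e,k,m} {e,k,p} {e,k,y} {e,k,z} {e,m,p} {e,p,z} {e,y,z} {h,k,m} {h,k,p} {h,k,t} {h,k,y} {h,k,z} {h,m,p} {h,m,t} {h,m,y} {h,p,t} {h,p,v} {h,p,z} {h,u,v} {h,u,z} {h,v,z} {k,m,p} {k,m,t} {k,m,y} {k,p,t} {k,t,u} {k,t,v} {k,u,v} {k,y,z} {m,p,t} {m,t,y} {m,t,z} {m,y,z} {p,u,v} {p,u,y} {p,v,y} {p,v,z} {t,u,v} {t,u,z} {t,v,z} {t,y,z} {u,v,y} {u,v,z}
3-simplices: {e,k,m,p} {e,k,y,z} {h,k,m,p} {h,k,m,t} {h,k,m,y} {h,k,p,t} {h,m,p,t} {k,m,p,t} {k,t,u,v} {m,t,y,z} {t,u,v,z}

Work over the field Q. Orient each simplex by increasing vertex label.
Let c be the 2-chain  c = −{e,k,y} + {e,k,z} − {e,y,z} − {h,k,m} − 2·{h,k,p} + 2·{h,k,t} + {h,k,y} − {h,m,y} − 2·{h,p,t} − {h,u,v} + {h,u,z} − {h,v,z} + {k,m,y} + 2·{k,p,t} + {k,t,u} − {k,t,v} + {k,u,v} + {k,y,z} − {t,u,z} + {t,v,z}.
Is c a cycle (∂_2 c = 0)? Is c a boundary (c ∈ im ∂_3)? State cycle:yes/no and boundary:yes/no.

cycle:yes boundary:no

n_0=10 n_1=40 n_2=43 n_3=11  [Q]
∂1: piv[ek,em,ep,eu,ey,ez,hk,ht,hv] rk=9  ker:hm,hp,hu,hy,hz,km,kp,kt,ku,kv,ky,kz,mp,mt,my,mz,pt,pu,pv,py,pz,tu,tv,ty,tz,uv,uy,uz,vy,vz,yz
∂2: piv[ekm,ekp,eky,ekz,emp,epz,eyz,hkm,hkp,hkt,hky,hkz,hmt,hmy,hpt,hpv,huv,huz,hvz,ktu,ktv,kuv,mty,mtz,myz,puv,puy,pvy,tuz] rk=29  ker:hmp,hpz,kmp,kmt,kmy,kpt,kyz,mpt,pvz,tuv,tvz,tyz,uvy,uvz
∂3: piv[ekmp,ekyz,hkmp,hkmt,hkmy,hkpt,hmpt,ktuv,mtyz,tuvz] rk=10  ker:kmpt
∂2c = 0
c vs im∂3: residual ≠ 0 ⇒ not boundary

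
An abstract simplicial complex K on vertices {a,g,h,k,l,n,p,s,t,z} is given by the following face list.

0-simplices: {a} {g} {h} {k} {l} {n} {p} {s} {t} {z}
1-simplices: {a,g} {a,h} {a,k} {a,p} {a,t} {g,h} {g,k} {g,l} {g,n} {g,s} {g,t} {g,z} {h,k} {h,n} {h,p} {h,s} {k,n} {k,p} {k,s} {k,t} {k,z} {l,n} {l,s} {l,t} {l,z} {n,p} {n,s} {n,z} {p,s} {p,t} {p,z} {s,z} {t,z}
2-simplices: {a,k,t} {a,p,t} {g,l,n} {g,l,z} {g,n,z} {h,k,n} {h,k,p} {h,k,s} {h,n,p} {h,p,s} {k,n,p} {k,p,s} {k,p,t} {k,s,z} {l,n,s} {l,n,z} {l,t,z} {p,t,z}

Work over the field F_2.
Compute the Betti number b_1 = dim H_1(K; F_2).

n_0=10 n_1=33 n_2=18  [Z2]
∂1: piv[ag,ah,ak,ap,at,gl,gn,gs,gz] rk=9  ker:gh,gk,gt,hk,hn,hp,hs,kn,kp,ks,kt,kz,ln,ls,lt,lz,np,ns,nz,ps,pt,pz,sz,tz
∂2: piv[akt,apt,gln,glz,gnz,hkn,hkp,hks,hnp,hps,kpt,ksz,lns,ltz,ptz] rk=15  ker:knp,kps,lnz
b_1=(33−9)−15=9

b_1=9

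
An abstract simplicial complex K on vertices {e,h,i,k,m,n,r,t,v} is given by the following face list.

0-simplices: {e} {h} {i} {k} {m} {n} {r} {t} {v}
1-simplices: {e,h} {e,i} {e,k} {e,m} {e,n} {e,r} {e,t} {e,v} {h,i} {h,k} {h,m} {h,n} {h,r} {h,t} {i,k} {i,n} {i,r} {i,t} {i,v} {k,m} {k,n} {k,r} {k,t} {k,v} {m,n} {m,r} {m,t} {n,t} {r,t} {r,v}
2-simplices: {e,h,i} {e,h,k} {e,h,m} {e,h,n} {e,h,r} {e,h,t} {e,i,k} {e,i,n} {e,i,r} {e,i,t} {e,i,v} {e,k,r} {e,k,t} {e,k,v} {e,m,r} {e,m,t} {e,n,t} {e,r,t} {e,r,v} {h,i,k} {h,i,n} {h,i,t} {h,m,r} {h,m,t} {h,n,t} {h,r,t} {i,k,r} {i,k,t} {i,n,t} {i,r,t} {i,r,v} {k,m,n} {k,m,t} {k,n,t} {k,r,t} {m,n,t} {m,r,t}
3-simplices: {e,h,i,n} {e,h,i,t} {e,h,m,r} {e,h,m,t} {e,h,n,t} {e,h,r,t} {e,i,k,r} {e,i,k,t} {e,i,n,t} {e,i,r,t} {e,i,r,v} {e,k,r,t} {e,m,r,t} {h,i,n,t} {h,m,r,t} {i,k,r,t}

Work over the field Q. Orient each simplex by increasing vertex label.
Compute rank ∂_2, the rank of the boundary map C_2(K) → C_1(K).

rank∂_2=22

n_0=9 n_1=30 n_2=37 n_3=16  [Q]
∂1: piv[eh,ei,ek,em,en,er,et,ev] rk=8  ker:hi,hk,hm,hn,hr,ht,ik,in,ir,it,iv,km,kn,kr,kt,kv,mn,mr,mt,nt,rt,rv
∂2: piv[ehi,ehk,ehm,ehn,ehr,eht,eik,ein,eir,eit,eiv,ekr,ekt,ekv,emr,emt,ent,ert,erv,kmn,kmt,knt] rk=22  ker:hik,hin,hit,hmr,hmt,hnt,hrt,ikr,ikt,int,irt,irv,krt,mnt,mrt
∂3: piv[ehin,ehit,ehmr,ehmt,ehnt,ehrt,eikr,eikt,eint,eirt,eirv,ekrt,emrt] rk=13  ker:hint,hmrt,ikrt
rk∂_2=22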